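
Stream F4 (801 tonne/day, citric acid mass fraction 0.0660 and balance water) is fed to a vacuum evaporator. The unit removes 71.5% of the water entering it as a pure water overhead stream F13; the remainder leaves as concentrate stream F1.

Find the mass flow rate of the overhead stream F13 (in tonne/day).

water entering = 801×0.934 = 748.13 tonne/day; overhead removed = 0.715×748.13 = 534.92 tonne/day.

534.9 tonne/day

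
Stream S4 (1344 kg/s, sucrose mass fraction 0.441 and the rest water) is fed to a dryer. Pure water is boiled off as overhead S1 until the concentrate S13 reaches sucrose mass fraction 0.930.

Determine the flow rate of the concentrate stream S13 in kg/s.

637.3 kg/s

sucrose is conserved: 1344×0.441 = 592.7 kg/s all reports to the concentrate.
Concentrate = 592.7/(target fraction) = 637.32 kg/s.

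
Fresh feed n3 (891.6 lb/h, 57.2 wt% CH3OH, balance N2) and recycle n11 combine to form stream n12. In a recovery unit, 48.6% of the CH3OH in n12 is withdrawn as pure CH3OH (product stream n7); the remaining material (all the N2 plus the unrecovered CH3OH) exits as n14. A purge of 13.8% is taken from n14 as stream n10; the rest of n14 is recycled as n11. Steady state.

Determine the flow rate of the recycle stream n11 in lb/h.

N2 enters only via n3 and leaves only via the purge: 891.6×0.428 = 0.138×(N2 in n14), and the recovery unit passes all N2, so N2 in n12 = N2 in n14 = 2765.3 lb/h.
CH3OH in n12: m_A = 891.6×0.572 + (1−0.138)·(1−0.486)·m_A, so m_A = 510/0.5569 = 915.72 lb/h.
n14 = (1−0.486)×915.72 + 2765.3 = 3235.9 lb/h.
Recycle n11 = (1−0.138)×3235.9 = 2789.4 lb/h.

2789 lb/h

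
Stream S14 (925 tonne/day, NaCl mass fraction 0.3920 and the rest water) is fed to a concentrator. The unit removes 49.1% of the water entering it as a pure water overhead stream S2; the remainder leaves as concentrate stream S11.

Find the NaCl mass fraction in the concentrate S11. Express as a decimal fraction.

NaCl is not removed: 925×0.392 = 362.6 tonne/day of NaCl enters S11.
water entering = 925×0.608 = 562.4 tonne/day; overhead removed = 0.491×562.4 = 276.14 tonne/day.
Concentrate = 925 − 276.14 = 648.86 tonne/day.
Mass fraction = 362.6/648.86 = 0.5588.

0.5588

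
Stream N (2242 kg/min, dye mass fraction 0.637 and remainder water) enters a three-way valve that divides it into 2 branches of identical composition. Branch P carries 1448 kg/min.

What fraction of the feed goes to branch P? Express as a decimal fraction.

Fraction to P = 1448/2242 = 0.6459.

0.646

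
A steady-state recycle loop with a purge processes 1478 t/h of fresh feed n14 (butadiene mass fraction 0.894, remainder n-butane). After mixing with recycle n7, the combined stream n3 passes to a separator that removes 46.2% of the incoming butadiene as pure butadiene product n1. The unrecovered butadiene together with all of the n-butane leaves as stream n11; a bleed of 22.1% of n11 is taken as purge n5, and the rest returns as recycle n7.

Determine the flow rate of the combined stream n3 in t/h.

n-butane enters only via n14 and leaves only via the purge: 1478×0.106 = 0.221×(n-butane in n11), and the separator passes all n-butane, so n-butane in n3 = n-butane in n11 = 708.9 t/h.
butadiene in n3: m_A = 1478×0.894 + (1−0.221)·(1−0.462)·m_A, so m_A = 1321.3/0.5809 = 2274.6 t/h.
n3 = 2274.6 + 708.9 = 2983.5 t/h.

2984 t/h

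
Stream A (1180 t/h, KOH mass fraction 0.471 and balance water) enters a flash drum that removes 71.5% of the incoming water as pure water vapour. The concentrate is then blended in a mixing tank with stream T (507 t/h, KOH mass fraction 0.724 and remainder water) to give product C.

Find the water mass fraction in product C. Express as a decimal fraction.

0.256

Vapour removed = 0.715×0.529×1180 = 446.32 t/h; concentrate = 733.68 t/h.
water reaching the mixer = 177.9 (from concentrate) + 507×0.276 = 317.83 t/h.
Product flow = 733.68 + 507 = 1240.7 t/h; water fraction = 0.256.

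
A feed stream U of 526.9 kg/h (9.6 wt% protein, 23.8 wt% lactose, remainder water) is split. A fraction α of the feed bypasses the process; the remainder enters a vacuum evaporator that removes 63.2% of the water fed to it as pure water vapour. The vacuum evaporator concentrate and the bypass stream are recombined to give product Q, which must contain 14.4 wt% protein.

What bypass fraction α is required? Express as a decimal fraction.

All 526.9×0.096 = 50.582 kg/h of protein reaches Q, so Q = 50.582/0.144 = 351.27 kg/h and vapour = 175.63 kg/h.
The evaporator receives (1−α)·526.9 of feed at 0.666 water and removes 0.632 of that water:
0.632×0.666×(1−α)×526.9 = 175.63
(1−α) = 175.63/221.78 = 0.7919;  α = 0.2081.

0.208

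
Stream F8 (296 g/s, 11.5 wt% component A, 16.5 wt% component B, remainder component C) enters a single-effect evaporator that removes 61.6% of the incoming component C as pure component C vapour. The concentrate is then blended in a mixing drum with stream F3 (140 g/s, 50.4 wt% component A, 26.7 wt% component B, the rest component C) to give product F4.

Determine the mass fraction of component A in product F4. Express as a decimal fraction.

Vapour removed = 0.616×0.720×296 = 131.28 g/s; concentrate = 164.72 g/s.
component A reaching the mixer = 34.04 (from concentrate) + 140×0.504 = 104.6 g/s.
Product flow = 164.72 + 140 = 304.72 g/s; component A fraction = 0.343.

0.343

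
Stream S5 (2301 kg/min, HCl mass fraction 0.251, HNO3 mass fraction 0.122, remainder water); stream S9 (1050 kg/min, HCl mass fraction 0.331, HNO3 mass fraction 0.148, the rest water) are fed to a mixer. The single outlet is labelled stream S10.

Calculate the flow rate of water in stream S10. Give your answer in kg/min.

water out = water in = 2301×0.627 + 1050×0.521 = 1989.8 kg/min.

1990 kg/min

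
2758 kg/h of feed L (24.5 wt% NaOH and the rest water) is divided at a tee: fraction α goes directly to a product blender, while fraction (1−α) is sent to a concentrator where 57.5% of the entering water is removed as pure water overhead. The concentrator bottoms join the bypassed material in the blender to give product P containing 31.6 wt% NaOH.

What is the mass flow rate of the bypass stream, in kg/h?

All 2758×0.245 = 675.71 kg/h of NaOH reaches P, so P = 675.71/0.316 = 2138.3 kg/h and vapour = 619.68 kg/h.
The evaporator receives (1−α)·2758 of feed at 0.755 water and removes 0.575 of that water:
0.575×0.755×(1−α)×2758 = 619.68
(1−α) = 619.68/1197.3 = 0.5176;  α = 0.4824.
Bypass flow = 0.4824×2758 = 1330.6 kg/h.

1331 kg/h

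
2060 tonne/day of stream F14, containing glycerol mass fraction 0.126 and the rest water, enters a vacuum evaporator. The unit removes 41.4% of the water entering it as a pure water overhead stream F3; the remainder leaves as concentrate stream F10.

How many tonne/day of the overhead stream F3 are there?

745.4 tonne/day

water entering = 2060×0.874 = 1800.4 tonne/day; overhead removed = 0.414×1800.4 = 745.38 tonne/day.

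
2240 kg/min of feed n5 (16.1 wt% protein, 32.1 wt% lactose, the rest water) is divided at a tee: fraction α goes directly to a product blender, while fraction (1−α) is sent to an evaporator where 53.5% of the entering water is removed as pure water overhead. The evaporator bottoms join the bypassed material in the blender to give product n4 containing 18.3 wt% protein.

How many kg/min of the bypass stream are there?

All 2240×0.161 = 360.64 kg/min of protein reaches n4, so n4 = 360.64/0.183 = 1970.7 kg/min and vapour = 269.29 kg/min.
The evaporator receives (1−α)·2240 of feed at 0.518 water and removes 0.535 of that water:
0.535×0.518×(1−α)×2240 = 269.29
(1−α) = 269.29/620.77 = 0.4338;  α = 0.5662.
Bypass flow = 0.5662×2240 = 1268.3 kg/min.

1268 kg/min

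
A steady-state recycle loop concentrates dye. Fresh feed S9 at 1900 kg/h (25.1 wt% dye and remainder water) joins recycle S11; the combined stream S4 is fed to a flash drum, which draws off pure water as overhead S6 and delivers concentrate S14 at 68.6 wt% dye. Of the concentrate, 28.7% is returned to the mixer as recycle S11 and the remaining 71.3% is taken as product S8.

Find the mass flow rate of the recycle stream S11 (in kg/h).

Overall dye balance (none leaves overhead): dye in fresh feed = dye in product, i.e. 1900×0.251 = (1−0.287)·S14·0.686.
S14 = 476.9/(0.686×0.713) = 975.02 kg/h.
Recycle S11 = 0.287×975.02 = 279.83 kg/h.

279.8 kg/h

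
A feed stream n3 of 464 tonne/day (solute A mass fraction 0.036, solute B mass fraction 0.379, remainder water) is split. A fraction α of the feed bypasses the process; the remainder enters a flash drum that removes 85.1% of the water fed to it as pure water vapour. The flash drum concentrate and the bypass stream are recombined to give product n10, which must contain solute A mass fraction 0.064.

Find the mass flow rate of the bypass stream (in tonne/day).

56.23 tonne/day

All 464×0.036 = 16.704 tonne/day of solute A reaches n10, so n10 = 16.704/0.064 = 261 tonne/day and vapour = 203 tonne/day.
The evaporator receives (1−α)·464 of feed at 0.585 water and removes 0.851 of that water:
0.851×0.585×(1−α)×464 = 203
(1−α) = 203/231 = 0.8788;  α = 0.1212.
Bypass flow = 0.1212×464 = 56.234 tonne/day.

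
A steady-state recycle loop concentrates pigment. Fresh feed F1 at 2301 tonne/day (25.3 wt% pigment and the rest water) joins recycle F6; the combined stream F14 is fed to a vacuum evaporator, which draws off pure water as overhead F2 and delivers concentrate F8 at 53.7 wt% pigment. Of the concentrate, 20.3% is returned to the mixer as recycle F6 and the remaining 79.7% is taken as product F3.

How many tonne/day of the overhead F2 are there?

Overall pigment balance (none leaves overhead): pigment in fresh feed = pigment in product, i.e. 2301×0.253 = (1−0.203)·F8·0.537.
F8 = 582.15/(0.537×0.797) = 1360.2 tonne/day.
Recycle F6 = 0.203×1360.2 = 276.12 tonne/day.
Combined feed F14 = 2301 + 276.12 = 2577.1 tonne/day.
Overhead F2 = F14 − F8 = 2577.1 − 1360.2 = 1216.9 tonne/day.

1217 tonne/day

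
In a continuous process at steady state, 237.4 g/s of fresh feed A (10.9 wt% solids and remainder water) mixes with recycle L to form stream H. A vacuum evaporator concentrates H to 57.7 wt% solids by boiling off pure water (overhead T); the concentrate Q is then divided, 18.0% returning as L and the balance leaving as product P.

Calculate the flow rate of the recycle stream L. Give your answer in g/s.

9.844 g/s

Overall solids balance (none leaves overhead): solids in fresh feed = solids in product, i.e. 237.4×0.109 = (1−0.180)·Q·0.577.
Q = 25.877/(0.577×0.820) = 54.691 g/s.
Recycle L = 0.180×54.691 = 9.8444 g/s.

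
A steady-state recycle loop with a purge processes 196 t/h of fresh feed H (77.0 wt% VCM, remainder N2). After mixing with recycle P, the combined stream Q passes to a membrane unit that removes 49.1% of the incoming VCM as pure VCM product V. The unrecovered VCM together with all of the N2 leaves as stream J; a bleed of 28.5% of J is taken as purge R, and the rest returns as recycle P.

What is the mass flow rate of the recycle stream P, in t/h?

199.4 t/h

N2 enters only via H and leaves only via the purge: 196×0.230 = 0.285×(N2 in J), and the membrane unit passes all N2, so N2 in Q = N2 in J = 158.18 t/h.
VCM in Q: m_A = 196×0.770 + (1−0.285)·(1−0.491)·m_A, so m_A = 150.92/0.6361 = 237.27 t/h.
J = (1−0.491)×237.27 + 158.18 = 278.95 t/h.
Recycle P = (1−0.285)×278.95 = 199.45 t/h.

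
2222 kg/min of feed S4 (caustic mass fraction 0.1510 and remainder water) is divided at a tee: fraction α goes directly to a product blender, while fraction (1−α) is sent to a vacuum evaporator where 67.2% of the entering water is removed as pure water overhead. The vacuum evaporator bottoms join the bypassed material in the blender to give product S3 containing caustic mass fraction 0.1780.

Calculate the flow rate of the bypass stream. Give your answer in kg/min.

All 2222×0.151 = 335.52 kg/min of caustic reaches S3, so S3 = 335.52/0.178 = 1885 kg/min and vapour = 337.04 kg/min.
The evaporator receives (1−α)·2222 of feed at 0.849 water and removes 0.672 of that water:
0.672×0.849×(1−α)×2222 = 337.04
(1−α) = 337.04/1267.7 = 0.2659;  α = 0.7341.
Bypass flow = 0.7341×2222 = 1631.2 kg/min.

1631 kg/min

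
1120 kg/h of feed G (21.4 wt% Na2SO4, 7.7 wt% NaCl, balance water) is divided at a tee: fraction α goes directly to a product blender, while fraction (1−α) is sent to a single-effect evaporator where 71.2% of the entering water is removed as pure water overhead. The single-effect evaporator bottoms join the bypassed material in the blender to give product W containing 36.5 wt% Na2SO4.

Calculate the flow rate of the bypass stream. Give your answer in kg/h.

202.1 kg/h

All 1120×0.214 = 239.68 kg/h of Na2SO4 reaches W, so W = 239.68/0.365 = 656.66 kg/h and vapour = 463.34 kg/h.
The evaporator receives (1−α)·1120 of feed at 0.709 water and removes 0.712 of that water:
0.712×0.709×(1−α)×1120 = 463.34
(1−α) = 463.34/565.38 = 0.8195;  α = 0.1805.
Bypass flow = 0.1805×1120 = 202.14 kg/h.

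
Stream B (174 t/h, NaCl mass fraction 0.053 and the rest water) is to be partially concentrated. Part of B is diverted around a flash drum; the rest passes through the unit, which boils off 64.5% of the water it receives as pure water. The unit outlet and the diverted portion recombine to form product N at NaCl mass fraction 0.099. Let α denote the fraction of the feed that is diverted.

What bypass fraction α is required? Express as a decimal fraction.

All 174×0.053 = 9.222 t/h of NaCl reaches N, so N = 9.222/0.099 = 93.152 t/h and vapour = 80.848 t/h.
The evaporator receives (1−α)·174 of feed at 0.947 water and removes 0.645 of that water:
0.645×0.947×(1−α)×174 = 80.848
(1−α) = 80.848/106.28 = 0.7607;  α = 0.2393.

0.239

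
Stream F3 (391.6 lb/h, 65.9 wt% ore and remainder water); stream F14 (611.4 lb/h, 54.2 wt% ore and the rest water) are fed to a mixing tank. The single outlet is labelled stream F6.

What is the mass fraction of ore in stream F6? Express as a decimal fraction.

Total flow out = 391.6 + 611.4 = 1003 lb/h.
ore in = 391.6×0.659 + 611.4×0.542 = 589.44 lb/h.
ore mass fraction in F6 = 589.44/1003 = 0.5877.

0.5877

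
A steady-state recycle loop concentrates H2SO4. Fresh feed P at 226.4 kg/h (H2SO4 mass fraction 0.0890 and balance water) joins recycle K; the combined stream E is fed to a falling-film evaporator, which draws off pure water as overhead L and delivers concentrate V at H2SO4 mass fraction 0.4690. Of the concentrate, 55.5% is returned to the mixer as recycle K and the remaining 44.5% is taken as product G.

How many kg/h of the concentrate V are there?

96.55 kg/h

Overall H2SO4 balance (none leaves overhead): H2SO4 in fresh feed = H2SO4 in product, i.e. 226.4×0.089 = (1−0.555)·V·0.469.
V = 20.15/(0.469×0.445) = 96.546 kg/h.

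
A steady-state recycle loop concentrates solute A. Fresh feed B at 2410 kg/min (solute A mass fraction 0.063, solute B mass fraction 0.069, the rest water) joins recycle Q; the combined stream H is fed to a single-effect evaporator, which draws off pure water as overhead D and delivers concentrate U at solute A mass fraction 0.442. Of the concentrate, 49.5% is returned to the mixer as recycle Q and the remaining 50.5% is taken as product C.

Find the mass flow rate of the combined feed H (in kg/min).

Overall solute A balance (none leaves overhead): solute A in fresh feed = solute A in product, i.e. 2410×0.063 = (1−0.495)·U·0.442.
U = 151.83/(0.442×0.505) = 680.21 kg/min.
Recycle Q = 0.495×680.21 = 336.7 kg/min.
Combined feed H = 2410 + 336.7 = 2746.7 kg/min.

2747 kg/min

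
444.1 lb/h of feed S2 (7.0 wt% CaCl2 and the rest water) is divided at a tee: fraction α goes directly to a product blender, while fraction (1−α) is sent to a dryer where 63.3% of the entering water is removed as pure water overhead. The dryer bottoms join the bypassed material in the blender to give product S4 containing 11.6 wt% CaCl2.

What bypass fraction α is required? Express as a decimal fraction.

0.326

All 444.1×0.070 = 31.087 lb/h of CaCl2 reaches S4, so S4 = 31.087/0.116 = 267.99 lb/h and vapour = 176.11 lb/h.
The evaporator receives (1−α)·444.1 of feed at 0.930 water and removes 0.633 of that water:
0.633×0.930×(1−α)×444.1 = 176.11
(1−α) = 176.11/261.44 = 0.6736;  α = 0.3264.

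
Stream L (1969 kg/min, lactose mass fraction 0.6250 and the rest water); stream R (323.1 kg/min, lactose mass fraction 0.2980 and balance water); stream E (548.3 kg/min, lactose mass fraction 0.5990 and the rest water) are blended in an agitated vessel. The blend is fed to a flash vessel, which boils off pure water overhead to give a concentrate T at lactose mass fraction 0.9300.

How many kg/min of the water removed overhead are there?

lactose entering = 1969×0.625 + 323.1×0.298 + 548.3×0.599 = 1655.3 kg/min.
All lactose reports to T, so T = 1655.3/0.930 = 1779.9 kg/min.
Total feed = 2840.4 kg/min; overhead = 2840.4 − 1779.9 = 1060.5 kg/min.

1060 kg/min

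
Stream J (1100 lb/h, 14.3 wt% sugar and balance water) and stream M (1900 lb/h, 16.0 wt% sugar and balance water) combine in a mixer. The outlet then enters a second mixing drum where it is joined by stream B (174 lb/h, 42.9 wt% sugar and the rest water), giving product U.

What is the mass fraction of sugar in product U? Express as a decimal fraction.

0.169

Overall, product flow = 3174 lb/h.
sugar in = 1100×0.143 + 1900×0.160 + 174×0.429 = 535.95 lb/h.
sugar fraction in U = 0.169.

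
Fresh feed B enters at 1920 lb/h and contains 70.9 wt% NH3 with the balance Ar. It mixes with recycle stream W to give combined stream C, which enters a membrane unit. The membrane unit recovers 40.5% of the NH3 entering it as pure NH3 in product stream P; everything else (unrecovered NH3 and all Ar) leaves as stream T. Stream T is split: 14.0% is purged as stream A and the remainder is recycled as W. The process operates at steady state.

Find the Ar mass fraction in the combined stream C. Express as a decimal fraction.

Ar enters only via B and leaves only via the purge: 1920×0.291 = 0.140×(Ar in T), and the membrane unit passes all Ar, so Ar in C = Ar in T = 3990.9 lb/h.
NH3 in C: m_A = 1920×0.709 + (1−0.140)·(1−0.405)·m_A, so m_A = 1361.3/0.4883 = 2787.8 lb/h.
C = 2787.8 + 3990.9 = 6778.7 lb/h.
Ar fraction in C = 3990.9/6778.7 = 0.5887.

0.5887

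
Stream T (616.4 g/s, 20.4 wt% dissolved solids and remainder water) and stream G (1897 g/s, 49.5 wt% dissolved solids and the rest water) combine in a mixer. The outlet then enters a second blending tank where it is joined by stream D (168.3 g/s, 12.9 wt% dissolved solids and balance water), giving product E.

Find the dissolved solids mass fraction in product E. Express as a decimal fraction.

Overall, product flow = 2681.7 g/s.
dissolved solids in = 616.4×0.204 + 1897×0.495 + 168.3×0.129 = 1086.5 g/s.
dissolved solids fraction in E = 0.4051.

0.4051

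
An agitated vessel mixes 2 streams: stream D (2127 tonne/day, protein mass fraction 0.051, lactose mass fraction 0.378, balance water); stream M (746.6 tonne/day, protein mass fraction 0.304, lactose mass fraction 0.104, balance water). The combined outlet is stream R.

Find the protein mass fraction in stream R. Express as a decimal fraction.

Total flow out = 2127 + 746.6 = 2873.6 tonne/day.
protein in = 2127×0.051 + 746.6×0.304 = 335.44 tonne/day.
protein mass fraction in R = 335.44/2873.6 = 0.117.

0.117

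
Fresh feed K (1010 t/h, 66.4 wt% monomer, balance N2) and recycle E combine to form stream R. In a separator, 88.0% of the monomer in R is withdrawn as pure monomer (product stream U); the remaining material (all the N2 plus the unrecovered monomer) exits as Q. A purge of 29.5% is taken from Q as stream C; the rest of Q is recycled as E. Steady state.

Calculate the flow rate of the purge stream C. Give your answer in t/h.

N2 enters only via K and leaves only via the purge: 1010×0.336 = 0.295×(N2 in Q), and the separator passes all N2, so N2 in R = N2 in Q = 1150.4 t/h.
monomer in R: m_A = 1010×0.664 + (1−0.295)·(1−0.880)·m_A, so m_A = 670.64/0.9154 = 732.62 t/h.
Q = (1−0.880)×732.62 + 1150.4 = 1238.3 t/h.
Purge C = 0.295×1238.3 = 365.29 t/h.

365.3 t/h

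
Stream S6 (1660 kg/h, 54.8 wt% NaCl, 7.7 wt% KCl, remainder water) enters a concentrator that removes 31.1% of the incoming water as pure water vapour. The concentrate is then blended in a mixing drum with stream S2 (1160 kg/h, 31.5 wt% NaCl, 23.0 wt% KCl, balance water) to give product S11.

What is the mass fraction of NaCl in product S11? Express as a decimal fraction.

0.485

Vapour removed = 0.311×0.375×1660 = 193.6 kg/h; concentrate = 1466.4 kg/h.
NaCl reaching the mixer = 909.68 (from concentrate) + 1160×0.315 = 1275.1 kg/h.
Product flow = 1466.4 + 1160 = 2626.4 kg/h; NaCl fraction = 0.485.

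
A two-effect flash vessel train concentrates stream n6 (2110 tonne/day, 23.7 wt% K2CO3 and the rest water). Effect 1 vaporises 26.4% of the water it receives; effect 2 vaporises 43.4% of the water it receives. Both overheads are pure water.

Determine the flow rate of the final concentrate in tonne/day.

water in feed = 2110×0.763 = 1609.9 tonne/day.
After stage 1: water left = (1−0.264)×1609.9 = 1184.9; stream total = 1685 tonne/day.
After stage 2: water left = (1−0.434)×1184.9 = 670.66; final concentrate = 1170.7 tonne/day.

1171 tonne/day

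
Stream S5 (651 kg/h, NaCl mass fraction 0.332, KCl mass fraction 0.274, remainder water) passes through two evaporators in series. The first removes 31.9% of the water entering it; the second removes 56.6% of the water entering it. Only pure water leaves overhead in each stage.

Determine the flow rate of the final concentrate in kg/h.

water in feed = 651×0.394 = 256.49 kg/h.
After stage 1: water left = (1−0.319)×256.49 = 174.67; stream total = 569.18 kg/h.
After stage 2: water left = (1−0.566)×174.67 = 75.808; final concentrate = 470.31 kg/h.

470.3 kg/h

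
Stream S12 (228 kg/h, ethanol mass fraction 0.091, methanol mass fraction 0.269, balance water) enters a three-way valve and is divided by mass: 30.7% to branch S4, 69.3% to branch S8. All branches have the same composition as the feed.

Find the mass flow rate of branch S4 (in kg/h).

70 kg/h

Branch S4 flow = 0.307×228 = 69.996 kg/h.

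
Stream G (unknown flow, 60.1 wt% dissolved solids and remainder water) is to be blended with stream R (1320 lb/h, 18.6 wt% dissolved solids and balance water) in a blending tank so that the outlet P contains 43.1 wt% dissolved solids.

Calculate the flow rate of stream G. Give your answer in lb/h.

1902 lb/h

Let G be the unknown flow. Total out = 1320 + G.
dissolved solids balance: 245.52 + 0.601·G = 0.431·(1320 + G)
(0.601 − 0.431)·G = 0.431×1320 − 245.52 = 323.4
G = 323.4 / 0.170 = 1902.4 lb/h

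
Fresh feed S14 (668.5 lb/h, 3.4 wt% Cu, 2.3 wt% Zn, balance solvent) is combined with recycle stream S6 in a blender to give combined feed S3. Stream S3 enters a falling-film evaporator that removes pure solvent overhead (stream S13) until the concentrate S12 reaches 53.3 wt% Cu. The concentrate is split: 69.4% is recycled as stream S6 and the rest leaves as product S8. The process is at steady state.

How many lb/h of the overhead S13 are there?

Overall Cu balance (none leaves overhead): Cu in fresh feed = Cu in product, i.e. 668.5×0.034 = (1−0.694)·S12·0.533.
S12 = 22.729/(0.533×0.306) = 139.36 lb/h.
Recycle S6 = 0.694×139.36 = 96.714 lb/h.
Combined feed S3 = 668.5 + 96.714 = 765.21 lb/h.
Overhead S13 = S3 − S12 = 765.21 − 139.36 = 625.86 lb/h.

625.9 lb/h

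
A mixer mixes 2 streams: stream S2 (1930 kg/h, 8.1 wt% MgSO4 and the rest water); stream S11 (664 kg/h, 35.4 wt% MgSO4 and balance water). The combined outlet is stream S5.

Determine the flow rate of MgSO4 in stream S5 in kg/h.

391.4 kg/h

MgSO4 out = MgSO4 in = 1930×0.081 + 664×0.354 = 391.39 kg/h.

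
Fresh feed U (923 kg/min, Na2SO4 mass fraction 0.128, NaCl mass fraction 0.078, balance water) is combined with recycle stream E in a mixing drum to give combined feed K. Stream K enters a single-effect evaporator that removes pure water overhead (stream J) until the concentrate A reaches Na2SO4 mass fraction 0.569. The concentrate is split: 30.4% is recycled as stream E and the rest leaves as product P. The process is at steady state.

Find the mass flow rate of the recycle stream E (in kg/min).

Overall Na2SO4 balance (none leaves overhead): Na2SO4 in fresh feed = Na2SO4 in product, i.e. 923×0.128 = (1−0.304)·A·0.569.
A = 118.14/(0.569×0.696) = 298.33 kg/min.
Recycle E = 0.304×298.33 = 90.691 kg/min.

90.69 kg/min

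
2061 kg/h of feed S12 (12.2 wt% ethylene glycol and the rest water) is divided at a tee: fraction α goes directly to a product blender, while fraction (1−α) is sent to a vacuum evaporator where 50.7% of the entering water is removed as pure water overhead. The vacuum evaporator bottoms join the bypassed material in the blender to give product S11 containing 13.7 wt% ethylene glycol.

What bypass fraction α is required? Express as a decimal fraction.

0.754

All 2061×0.122 = 251.44 kg/h of ethylene glycol reaches S11, so S11 = 251.44/0.137 = 1835.3 kg/h and vapour = 225.66 kg/h.
The evaporator receives (1−α)·2061 of feed at 0.878 water and removes 0.507 of that water:
0.507×0.878×(1−α)×2061 = 225.66
(1−α) = 225.66/917.45 = 0.2460;  α = 0.7540.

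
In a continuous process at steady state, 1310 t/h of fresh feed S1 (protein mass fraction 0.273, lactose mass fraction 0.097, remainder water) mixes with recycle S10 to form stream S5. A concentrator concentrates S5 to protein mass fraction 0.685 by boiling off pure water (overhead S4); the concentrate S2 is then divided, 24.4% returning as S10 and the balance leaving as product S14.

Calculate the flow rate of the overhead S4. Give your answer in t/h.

Overall protein balance (none leaves overhead): protein in fresh feed = protein in product, i.e. 1310×0.273 = (1−0.244)·S2·0.685.
S2 = 357.63/(0.685×0.756) = 690.59 t/h.
Recycle S10 = 0.244×690.59 = 168.5 t/h.
Combined feed S5 = 1310 + 168.5 = 1478.5 t/h.
Overhead S4 = S5 − S2 = 1478.5 − 690.59 = 787.91 t/h.

787.9 t/h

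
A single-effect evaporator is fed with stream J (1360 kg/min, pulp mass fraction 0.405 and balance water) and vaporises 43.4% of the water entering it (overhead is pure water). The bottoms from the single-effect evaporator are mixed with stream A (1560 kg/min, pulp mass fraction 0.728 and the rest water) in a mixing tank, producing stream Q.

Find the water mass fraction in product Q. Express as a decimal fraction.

Vapour removed = 0.434×0.595×1360 = 351.19 kg/min; concentrate = 1008.8 kg/min.
water reaching the mixer = 458.01 (from concentrate) + 1560×0.272 = 882.33 kg/min.
Product flow = 1008.8 + 1560 = 2568.8 kg/min; water fraction = 0.343.

0.343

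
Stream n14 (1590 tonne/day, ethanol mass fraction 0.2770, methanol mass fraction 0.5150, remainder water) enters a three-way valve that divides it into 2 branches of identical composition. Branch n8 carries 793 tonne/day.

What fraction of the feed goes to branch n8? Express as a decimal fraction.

0.499

Fraction to n8 = 793/1590 = 0.4987.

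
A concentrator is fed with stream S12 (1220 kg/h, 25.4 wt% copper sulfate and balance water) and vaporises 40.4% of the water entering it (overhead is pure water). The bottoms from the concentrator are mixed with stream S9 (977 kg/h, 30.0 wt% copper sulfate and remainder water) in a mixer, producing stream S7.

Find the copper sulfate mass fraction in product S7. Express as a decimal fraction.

0.330

Vapour removed = 0.404×0.746×1220 = 367.69 kg/h; concentrate = 852.31 kg/h.
copper sulfate reaching the mixer = 309.88 (from concentrate) + 977×0.300 = 602.98 kg/h.
Product flow = 852.31 + 977 = 1829.3 kg/h; copper sulfate fraction = 0.330.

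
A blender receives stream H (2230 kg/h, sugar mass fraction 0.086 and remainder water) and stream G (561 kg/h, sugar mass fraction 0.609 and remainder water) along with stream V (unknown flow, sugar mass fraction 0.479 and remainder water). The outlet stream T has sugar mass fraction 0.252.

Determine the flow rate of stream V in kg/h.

Let V be the unknown flow. Total out = 2791 + V.
sugar balance: 533.43 + 0.479·V = 0.252·(2791 + V)
(0.479 − 0.252)·V = 0.252×2791 − 533.43 = 169.9
V = 169.9 / 0.227 = 748.47 kg/h

748.5 kg/h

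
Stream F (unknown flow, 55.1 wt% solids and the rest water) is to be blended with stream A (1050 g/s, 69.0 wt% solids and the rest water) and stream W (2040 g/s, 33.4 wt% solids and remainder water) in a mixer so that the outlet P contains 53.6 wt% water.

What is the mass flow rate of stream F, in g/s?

320.7 g/s

Let F be the unknown flow. Total out = 3090 + F.
water balance: 1684.1 + 0.449·F = 0.536·(3090 + F)
(0.449 − 0.536)·F = 0.536×3090 − 1684.1 = -27.9
F = -27.9 / -0.087 = 320.69 g/s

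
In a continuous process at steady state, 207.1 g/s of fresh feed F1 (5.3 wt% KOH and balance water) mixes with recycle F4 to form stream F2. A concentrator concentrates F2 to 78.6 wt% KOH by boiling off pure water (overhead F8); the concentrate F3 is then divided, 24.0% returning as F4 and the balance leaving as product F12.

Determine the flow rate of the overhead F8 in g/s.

193.1 g/s

Overall KOH balance (none leaves overhead): KOH in fresh feed = KOH in product, i.e. 207.1×0.053 = (1−0.240)·F3·0.786.
F3 = 10.976/(0.786×0.760) = 18.375 g/s.
Recycle F4 = 0.240×18.375 = 4.4099 g/s.
Combined feed F2 = 207.1 + 4.4099 = 211.51 g/s.
Overhead F8 = F2 − F3 = 211.51 − 18.375 = 193.14 g/s.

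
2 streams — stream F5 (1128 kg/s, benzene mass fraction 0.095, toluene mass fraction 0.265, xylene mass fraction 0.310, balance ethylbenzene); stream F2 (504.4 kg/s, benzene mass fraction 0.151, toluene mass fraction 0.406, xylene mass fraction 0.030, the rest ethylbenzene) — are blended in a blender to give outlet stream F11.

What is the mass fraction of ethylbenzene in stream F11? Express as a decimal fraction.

Total flow out = 1128 + 504.4 = 1632.4 kg/s.
ethylbenzene in = 1128×0.330 + 504.4×0.413 = 580.56 kg/s.
ethylbenzene mass fraction in F11 = 580.56/1632.4 = 0.356.

0.356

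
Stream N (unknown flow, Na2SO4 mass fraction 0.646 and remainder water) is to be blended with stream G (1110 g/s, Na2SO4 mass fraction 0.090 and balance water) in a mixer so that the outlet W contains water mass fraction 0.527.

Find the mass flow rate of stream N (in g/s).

Let N be the unknown flow. Total out = 1110 + N.
water balance: 1010.1 + 0.354·N = 0.527·(1110 + N)
(0.354 − 0.527)·N = 0.527×1110 − 1010.1 = -425.13
N = -425.13 / -0.173 = 2457.4 g/s

2457 g/s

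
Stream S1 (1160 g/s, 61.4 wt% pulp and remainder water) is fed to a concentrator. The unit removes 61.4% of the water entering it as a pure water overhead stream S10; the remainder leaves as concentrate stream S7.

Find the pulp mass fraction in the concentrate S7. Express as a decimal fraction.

0.805

pulp is not removed: 1160×0.614 = 712.24 g/s of pulp enters S7.
water entering = 1160×0.386 = 447.76 g/s; overhead removed = 0.614×447.76 = 274.92 g/s.
Concentrate = 1160 − 274.92 = 885.08 g/s.
Mass fraction = 712.24/885.08 = 0.805.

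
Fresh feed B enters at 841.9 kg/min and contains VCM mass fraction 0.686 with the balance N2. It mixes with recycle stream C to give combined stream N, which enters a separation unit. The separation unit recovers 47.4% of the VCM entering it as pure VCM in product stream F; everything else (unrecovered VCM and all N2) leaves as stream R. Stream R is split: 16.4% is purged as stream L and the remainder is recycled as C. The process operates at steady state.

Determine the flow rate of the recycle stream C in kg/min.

N2 enters only via B and leaves only via the purge: 841.9×0.314 = 0.164×(N2 in R), and the separation unit passes all N2, so N2 in N = N2 in R = 1611.9 kg/min.
VCM in N: m_A = 841.9×0.686 + (1−0.164)·(1−0.474)·m_A, so m_A = 577.54/0.5603 = 1030.8 kg/min.
R = (1−0.474)×1030.8 + 1611.9 = 2154.2 kg/min.
Recycle C = (1−0.164)×2154.2 = 1800.9 kg/min.

1801 kg/min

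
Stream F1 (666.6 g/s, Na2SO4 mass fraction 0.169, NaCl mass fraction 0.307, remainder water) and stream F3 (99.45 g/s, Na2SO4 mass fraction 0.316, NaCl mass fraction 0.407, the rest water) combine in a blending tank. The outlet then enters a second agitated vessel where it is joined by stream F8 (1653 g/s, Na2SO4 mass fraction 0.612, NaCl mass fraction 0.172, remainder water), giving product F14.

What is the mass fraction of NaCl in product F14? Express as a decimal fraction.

0.219

Overall, product flow = 2419.1 g/s.
NaCl in = 666.6×0.307 + 99.45×0.407 + 1653×0.172 = 529.44 g/s.
NaCl fraction in F14 = 0.219.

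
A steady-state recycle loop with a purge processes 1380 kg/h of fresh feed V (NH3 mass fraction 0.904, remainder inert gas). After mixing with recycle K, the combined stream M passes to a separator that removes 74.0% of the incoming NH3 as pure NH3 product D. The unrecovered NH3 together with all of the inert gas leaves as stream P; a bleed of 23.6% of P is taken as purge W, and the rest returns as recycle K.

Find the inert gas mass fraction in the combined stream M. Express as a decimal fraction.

inert gas enters only via V and leaves only via the purge: 1380×0.096 = 0.236×(inert gas in P), and the separator passes all inert gas, so inert gas in M = inert gas in P = 561.36 kg/h.
NH3 in M: m_A = 1380×0.904 + (1−0.236)·(1−0.740)·m_A, so m_A = 1247.5/0.8014 = 1556.8 kg/h.
M = 1556.8 + 561.36 = 2118.1 kg/h.
inert gas fraction in M = 561.36/2118.1 = 0.265.

0.265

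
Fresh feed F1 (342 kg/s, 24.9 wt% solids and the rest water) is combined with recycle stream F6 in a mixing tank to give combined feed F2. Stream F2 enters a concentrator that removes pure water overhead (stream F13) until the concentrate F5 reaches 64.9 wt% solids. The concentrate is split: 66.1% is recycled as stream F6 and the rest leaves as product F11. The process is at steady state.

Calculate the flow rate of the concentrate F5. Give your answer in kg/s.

387.1 kg/s

Overall solids balance (none leaves overhead): solids in fresh feed = solids in product, i.e. 342×0.249 = (1−0.661)·F5·0.649.
F5 = 85.158/(0.649×0.339) = 387.06 kg/s.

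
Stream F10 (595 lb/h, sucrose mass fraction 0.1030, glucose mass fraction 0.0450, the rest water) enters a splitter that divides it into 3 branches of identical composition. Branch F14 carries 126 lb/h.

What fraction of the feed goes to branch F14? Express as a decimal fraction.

Fraction to F14 = 126/595 = 0.2118.

0.212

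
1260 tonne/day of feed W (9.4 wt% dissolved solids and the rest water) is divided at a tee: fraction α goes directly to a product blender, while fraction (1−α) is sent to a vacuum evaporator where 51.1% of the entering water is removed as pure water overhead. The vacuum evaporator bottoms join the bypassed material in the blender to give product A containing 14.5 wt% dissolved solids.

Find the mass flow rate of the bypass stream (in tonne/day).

302.8 tonne/day

All 1260×0.094 = 118.44 tonne/day of dissolved solids reaches A, so A = 118.44/0.145 = 816.83 tonne/day and vapour = 443.17 tonne/day.
The evaporator receives (1−α)·1260 of feed at 0.906 water and removes 0.511 of that water:
0.511×0.906×(1−α)×1260 = 443.17
(1−α) = 443.17/583.34 = 0.7597;  α = 0.2403.
Bypass flow = 0.2403×1260 = 302.75 tonne/day.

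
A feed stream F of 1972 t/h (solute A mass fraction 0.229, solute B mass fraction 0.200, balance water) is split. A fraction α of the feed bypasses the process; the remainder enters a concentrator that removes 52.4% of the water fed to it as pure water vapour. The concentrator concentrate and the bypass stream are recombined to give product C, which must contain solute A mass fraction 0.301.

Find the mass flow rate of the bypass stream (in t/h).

395.5 t/h

All 1972×0.229 = 451.59 t/h of solute A reaches C, so C = 451.59/0.301 = 1500.3 t/h and vapour = 471.71 t/h.
The evaporator receives (1−α)·1972 of feed at 0.571 water and removes 0.524 of that water:
0.524×0.571×(1−α)×1972 = 471.71
(1−α) = 471.71/590.03 = 0.7995;  α = 0.2005.
Bypass flow = 0.2005×1972 = 395.46 t/h.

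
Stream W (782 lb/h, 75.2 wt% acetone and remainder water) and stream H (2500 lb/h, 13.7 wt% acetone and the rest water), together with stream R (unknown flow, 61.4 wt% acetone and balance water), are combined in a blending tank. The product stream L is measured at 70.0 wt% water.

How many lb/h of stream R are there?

Let R be the unknown flow. Total out = 3282 + R.
water balance: 2351.4 + 0.386·R = 0.700·(3282 + R)
(0.386 − 0.700)·R = 0.700×3282 − 2351.4 = -54.036
R = -54.036 / -0.314 = 172.09 lb/h

172.1 lb/h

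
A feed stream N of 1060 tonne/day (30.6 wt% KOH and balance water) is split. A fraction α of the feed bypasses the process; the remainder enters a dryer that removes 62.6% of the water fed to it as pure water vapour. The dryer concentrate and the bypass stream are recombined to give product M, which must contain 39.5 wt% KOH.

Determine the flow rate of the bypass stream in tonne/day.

510.3 tonne/day

All 1060×0.306 = 324.36 tonne/day of KOH reaches M, so M = 324.36/0.395 = 821.16 tonne/day and vapour = 238.84 tonne/day.
The evaporator receives (1−α)·1060 of feed at 0.694 water and removes 0.626 of that water:
0.626×0.694×(1−α)×1060 = 238.84
(1−α) = 238.84/460.51 = 0.5186;  α = 0.4814.
Bypass flow = 0.4814×1060 = 510.25 tonne/day.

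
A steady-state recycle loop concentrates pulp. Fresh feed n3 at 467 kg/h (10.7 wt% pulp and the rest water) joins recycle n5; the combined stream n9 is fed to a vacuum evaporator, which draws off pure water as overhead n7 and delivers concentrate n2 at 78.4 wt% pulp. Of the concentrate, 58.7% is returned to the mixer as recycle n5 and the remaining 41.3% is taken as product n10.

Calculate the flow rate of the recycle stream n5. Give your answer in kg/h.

Overall pulp balance (none leaves overhead): pulp in fresh feed = pulp in product, i.e. 467×0.107 = (1−0.587)·n2·0.784.
n2 = 49.969/(0.784×0.413) = 154.32 kg/h.
Recycle n5 = 0.587×154.32 = 90.588 kg/h.

90.59 kg/h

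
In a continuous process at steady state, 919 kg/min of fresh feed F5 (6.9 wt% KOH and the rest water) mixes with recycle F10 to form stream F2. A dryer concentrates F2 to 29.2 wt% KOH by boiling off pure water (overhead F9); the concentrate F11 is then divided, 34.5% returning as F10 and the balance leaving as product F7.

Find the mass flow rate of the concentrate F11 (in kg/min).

Overall KOH balance (none leaves overhead): KOH in fresh feed = KOH in product, i.e. 919×0.069 = (1−0.345)·F11·0.292.
F11 = 63.411/(0.292×0.655) = 331.54 kg/min.

331.5 kg/min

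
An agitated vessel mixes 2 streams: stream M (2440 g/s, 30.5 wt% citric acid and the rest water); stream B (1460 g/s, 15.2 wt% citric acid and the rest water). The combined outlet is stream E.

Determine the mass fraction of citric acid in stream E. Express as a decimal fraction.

0.248

Total flow out = 2440 + 1460 = 3900 g/s.
citric acid in = 2440×0.305 + 1460×0.152 = 966.12 g/s.
citric acid mass fraction in E = 966.12/3900 = 0.248.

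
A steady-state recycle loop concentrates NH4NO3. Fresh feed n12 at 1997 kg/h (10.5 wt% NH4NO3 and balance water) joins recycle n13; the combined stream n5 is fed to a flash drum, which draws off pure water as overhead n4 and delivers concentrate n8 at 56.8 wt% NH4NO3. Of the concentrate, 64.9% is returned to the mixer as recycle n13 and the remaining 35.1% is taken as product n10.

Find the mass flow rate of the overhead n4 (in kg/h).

1628 kg/h

Overall NH4NO3 balance (none leaves overhead): NH4NO3 in fresh feed = NH4NO3 in product, i.e. 1997×0.105 = (1−0.649)·n8·0.568.
n8 = 209.69/(0.568×0.351) = 1051.7 kg/h.
Recycle n13 = 0.649×1051.7 = 682.58 kg/h.
Combined feed n5 = 1997 + 682.58 = 2679.6 kg/h.
Overhead n4 = n5 − n8 = 2679.6 − 1051.7 = 1627.8 kg/h.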